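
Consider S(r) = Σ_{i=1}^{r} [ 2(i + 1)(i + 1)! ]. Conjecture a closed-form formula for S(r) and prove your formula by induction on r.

S(r) = 2(r + 2)! - 4

We claim S(r) = 2(r + 2)! - 4 for all r ≥ 1.
When r = 1: S(1) = 8, and the closed form gives 8. They agree.
Inductive step: assume the claim holds for r = i, so S(i) = 2(i + 2)! - 4.
Then S(i+1) = S(i) + (2(i + 2)(i + 2)!) = (2(i + 2)! - 4) + (2(i + 2)(i + 2)!).
Simplifying, S(i+1) = 2((i+1) + 2)! - 4,
which is the closed form with r = i+1.
By the principle of mathematical induction, the result holds for all r ≥ 1.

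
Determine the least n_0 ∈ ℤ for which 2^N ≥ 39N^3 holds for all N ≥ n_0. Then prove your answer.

At N = 17: 131072 < 191607, so the inequality fails and n_0 ≥ 18. We prove 2^N ≥ 39N^3 for all N ≥ 18.
For the base case N = 18: 2^N = 262144 and 39N^3 = 227448, so 262144 ≥ 227448.
Inductive step: assume the claim holds for N = j, so 2^j ≥ 39j^3.
Then 2^(j + 1) = 2·(2^j) ≥ 2·(39j^3).
Also, for j ≥ 18 we have 2·(39j^3) ≥ 39(j+1)^3, since 2 ≥ (1 + 1/j)^3 for all j ≥ 18.
Combining, 2^(j + 1) ≥ 39(j+1)^3.
By induction, the statement is established for all N ≥ 18.
Hence the smallest such n_0 is 18.

n_0 = 18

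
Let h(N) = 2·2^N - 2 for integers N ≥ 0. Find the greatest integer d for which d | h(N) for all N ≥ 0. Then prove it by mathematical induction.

Computing the first values: h(0) = 0 and h(1) = 2; gcd(0, 2) = 2, so d ≤ 2.
We prove 2 | 2·2^N - 2 for all N ≥ 0 by induction on N.
Base step (N = 0): h(0) = 0 = 2·(0), so 2 | h(0).
Inductive step: assume the claim holds for N = k, i.e. 2 | h(k). Then
h(k+1) = 2·2^(k+1) - 2 = 2·(2·2^k - 2) + 2 = 2·h(k) + 2. The first term is divisible by 2 by the inductive hypothesis, and 2 is divisible by 2. Hence 2 | h(k+1).
This completes the induction.
Therefore the largest such d is 2.

d = 2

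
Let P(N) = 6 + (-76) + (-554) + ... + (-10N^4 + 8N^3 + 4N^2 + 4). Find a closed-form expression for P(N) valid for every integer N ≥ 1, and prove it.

We claim P(N) = -N(N^2 + N + 1)(2N^2 + N - 5) for all N ≥ 1.
Base step (N = 1): P(1) = 6, and the closed form gives 6. They agree.
For the inductive step, assume it holds for an arbitrary p ≥ 1, so P(p) = p(-2p^4 - 3p^3 + 2p^2 + 4p + 5).
Then P(p+1) = P(p) + (-10p^4 - 32p^3 - 32p^2 - 8p + 6) = (p(-2p^4 - 3p^3 + 2p^2 + 4p + 5)) + (-10p^4 - 32p^3 - 32p^2 - 8p + 6).
Simplifying, P(p+1) = -(p + 1)(p^2 + 3p + 3)(2p^2 + 5p - 2) = -(p+1)((p+1)^2 + (p+1) + 1)(2(p+1)^2 + (p+1) - 5),
which is the closed form with N = p+1.
By the principle of mathematical induction, the result holds for all N ≥ 1.

P(N) = -N(N^2 + N + 1)(2N^2 + N - 5)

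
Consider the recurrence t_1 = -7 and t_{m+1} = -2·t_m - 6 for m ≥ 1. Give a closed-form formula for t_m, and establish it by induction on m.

Computing the first terms: t_1 = -7, t_2 = 8, t_3 = -22. This suggests t_m = -5(-2)^(m - 1) - 2.
Base step (m = 1): the formula gives -7 = -7 = t_1.
Inductive step: suppose the statement holds for some i ≥ 1, so t_i = -5(-2)^(i - 1) - 2.
Then t_{i+1} = -2·t_i - 6 = -2·(-5(-2)^(i - 1) - 2) - 6 = -5(-2)^i - 2 = -5(-2)^((i+1) - 1) - 2,
which is the claimed formula at m = i+1.
This completes the induction.

t_m = -5(-2)^(m - 1) - 2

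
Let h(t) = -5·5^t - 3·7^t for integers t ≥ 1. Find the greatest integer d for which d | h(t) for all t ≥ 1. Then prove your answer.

Computing the first values: h(1) = -46 and h(2) = -272; gcd(-46, -272) = 2, so d ≤ 2.
We prove 2 | -5·5^t - 3·7^t for all t ≥ 1 by induction on t.
Base case (t = 1): h(1) = -46 = 2·(-23), so 2 | h(1).
Inductive step: assume the claim holds for t = k, i.e. 2 | h(k). Then
h(k+1) − 7·h(k) = (-5·5^(k+1) - 3·7^(k+1)) − 7·(-5·5^k - 3·7^k) = (-5)·5^k·(5 − 7) = (10)·5^k. Since 2 | h(k) by the inductive hypothesis, 2 | 7·h(k); and 2 | 10 since 10 = 2·5. Therefore 2 | h(k+1).
By the principle of mathematical induction, the result holds for all t ≥ 1.
Therefore the largest such d is 2.

d = 2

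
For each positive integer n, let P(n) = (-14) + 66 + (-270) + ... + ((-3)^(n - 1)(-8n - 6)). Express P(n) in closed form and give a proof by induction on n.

P(n) = 2(-3)^n(n + 1) - 2

We claim P(n) = 2(-3)^n(n + 1) - 2 for all n ≥ 1.
Base step (n = 1): P(1) = -14, and the closed form gives -14. They agree.
Suppose the result is true for n = i, so P(i) = 2(-3)^i(i + 1) - 2.
Then P(i+1) = P(i) + ((-3)^i(-8i - 14)) = (2(-3)^i(i + 1) - 2) + ((-3)^i(-8i - 14)).
Simplifying, P(i+1) = -6(-3)^i·i - 12(-3)^i - 2 = 2(-3)^(i+1)((i+1) + 1) - 2,
which is the closed form with n = i+1.
By induction, the statement is established for all n ≥ 1.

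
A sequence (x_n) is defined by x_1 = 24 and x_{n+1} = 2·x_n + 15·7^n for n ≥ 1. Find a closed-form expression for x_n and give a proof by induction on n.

Computing the first terms: x_1 = 24, x_2 = 153, x_3 = 1041. This suggests x_n = 3·2^(n - 1) + 3·7^n.
Base step (n = 1): the formula gives 24 = 24 = x_1.
Inductive step: suppose the statement holds for some i ≥ 1, so x_i = 3·2^(i - 1) + 3·7^i.
Then x_{i+1} = 2·x_i + 15·7^i = 2·(3·2^(i - 1) + 3·7^i) + 15·7^i = 3·2^i + 3·7^(i + 1) = 3·2^((i+1) - 1) + 3·7^(i+1),
which is the claimed formula at n = i+1.
By induction, the statement is established for all n ≥ 1.

x_n = 3·2^(n - 1) + 3·7^n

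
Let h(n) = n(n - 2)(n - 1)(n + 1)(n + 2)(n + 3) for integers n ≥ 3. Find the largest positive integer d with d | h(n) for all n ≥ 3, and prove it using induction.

Computing the first values: h(3) = 720 and h(4) = 5040; gcd(720, 5040) = 720, so d ≤ 720.
We prove 720 | n(n - 2)(n - 1)(n + 1)(n + 2)(n + 3) for all n ≥ 3 by induction on n.
Base step (n = 3): h(3) = 720 = 720·(1), so 720 | h(3).
Inductive step: assume the claim holds for n = j, i.e. 720 | h(j). Then
h(j+1) − h(j) = (j-1)·j·(j+1)·(j+2)·(j+3)·(j+4) − (j-2)·(j-1)·j·(j+1)·(j+2)·(j+3) = (j-1)·j·(j+1)·(j+2)·(j+3)·[(j+4) − (j-2)] = 6·(j-1)·j·(j+1)·(j+2)·(j+3). The product of 5 consecutive integers is divisible by (5)! = 120, so h(j+1) − h(j) is divisible by 6·120 = 720. By the inductive hypothesis 720 | h(j), hence 720 | h(j+1).
This completes the induction.
Therefore the largest such d is 720.

d = 720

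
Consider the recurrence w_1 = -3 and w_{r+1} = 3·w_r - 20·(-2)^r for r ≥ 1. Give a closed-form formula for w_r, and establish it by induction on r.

w_r = (-2)^(r + 2) + 5·3^(r - 1)

Computing the first terms: w_1 = -3, w_2 = 31, w_3 = 13. This suggests w_r = (-2)^(r + 2) + 5·3^(r - 1).
Base step (r = 1): the formula gives -3 = -3 = w_1.
Inductive step: assume the claim holds for r = i, so w_i = (-2)^(i + 2) + 5·3^(i - 1).
Then w_{i+1} = 3·w_i - 20·(-2)^i = 3·((-2)^(i + 2) + 5·3^(i - 1)) - 20·(-2)^i = (-2)^(i + 3) + 5·3^i = (-2)^((i+1) + 2) + 5·3^((i+1) - 1),
which is the claimed formula at r = i+1.
This completes the induction.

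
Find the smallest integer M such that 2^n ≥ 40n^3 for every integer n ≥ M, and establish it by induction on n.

At n = 17: 131072 < 196520, so the inequality fails and M ≥ 18. We prove 2^n ≥ 40n^3 for all n ≥ 18.
Base step (n = 18): 2^n = 262144 and 40n^3 = 233280, so 262144 ≥ 233280.
Inductive step: assume the claim holds for n = r, so 2^r ≥ 40r^3.
Then 2^(r + 1) = 2·(2^r) ≥ 2·(40r^3).
Also, for r ≥ 18 we have 2·(40r^3) ≥ 40(r+1)^3, since 2 ≥ (1 + 1/r)^3 for all r ≥ 18.
Combining, 2^(r + 1) ≥ 40(r+1)^3.
By the principle of mathematical induction, the result holds for all n ≥ 18.
Hence the smallest such M is 18.

M = 18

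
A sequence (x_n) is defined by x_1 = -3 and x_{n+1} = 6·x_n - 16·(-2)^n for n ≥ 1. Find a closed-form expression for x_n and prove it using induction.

Computing the first terms: x_1 = -3, x_2 = 14, x_3 = 20. This suggests x_n = -(-2)^(n + 1) + 6^(n - 1).
For the base case n = 1: the formula gives -3 = -3 = x_1.
For the inductive step, assume it holds for an arbitrary r ≥ 1, so x_r = -(-2)^(r + 1) + 6^(r - 1).
Then x_{r+1} = 6·x_r - 16·(-2)^r = 6·(-(-2)^(r + 1) + 6^(r - 1)) - 16·(-2)^r = -(-2)^(r + 2) + 6^r = -(-2)^((r+1) + 1) + 6^((r+1) - 1),
which is the claimed formula at n = r+1.
Hence, by induction on n, the claim holds for every n ≥ 1.

x_n = -(-2)^(n + 1) + 6^(n - 1)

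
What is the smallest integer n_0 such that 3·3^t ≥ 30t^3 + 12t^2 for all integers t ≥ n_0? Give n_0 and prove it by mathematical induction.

At t = 7: 6561 < 10878, so the inequality fails and n_0 ≥ 8. We prove 3·3^t ≥ 30t^3 + 12t^2 for all t ≥ 8.
Base step (t = 8): 3·3^t = 19683 and 30t^3 + 12t^2 = 16128, so 19683 ≥ 16128.
Suppose the result is true for t = j, so 3·3^j ≥ 30j^3 + 12j^2.
Then 3·3^(j + 1) = 3·(3·3^j) ≥ 3·(30j^3 + 12j^2).
Also, for j ≥ 8 we have 3·(30j^3 + 12j^2) ≥ 30(j+1)^3 + 12(j+1)^2, since 3·(30j^3 + 12j^2) − (30(j+1)^3 + 12(j+1)^2) = 60j^3 - 66j^2 - 114j - 42, which is nonnegative for all j ≥ 8.
Combining, 3·3^(j + 1) ≥ 30(j+1)^3 + 12(j+1)^2.
Hence, by induction on t, the claim holds for every t ≥ 8.
Hence the smallest such n_0 is 8.

n_0 = 8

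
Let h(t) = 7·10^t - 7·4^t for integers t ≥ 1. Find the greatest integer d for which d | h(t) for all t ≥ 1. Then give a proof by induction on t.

d = 42

Computing the first values: h(1) = 42 and h(2) = 588; gcd(42, 588) = 42, so d ≤ 42.
We prove 42 | 7·10^t - 7·4^t for all t ≥ 1 by induction on t.
Base case (t = 1): h(1) = 42 = 42·(1), so 42 | h(1).
For the inductive step, assume it holds for an arbitrary j ≥ 1, i.e. 42 | h(j). Then
h(j+1) − 10·h(j) = (7·10^(j+1) - 7·4^(j+1)) − 10·(7·10^j - 7·4^j) = (-7)·4^j·(4 − 10) = (42)·4^j. Since 42 | h(j) by the inductive hypothesis, 42 | 10·h(j); and 42 | 42 since 42 = 42·1. Therefore 42 | h(j+1).
By induction, the statement is established for all t ≥ 1.
Therefore the largest such d is 42.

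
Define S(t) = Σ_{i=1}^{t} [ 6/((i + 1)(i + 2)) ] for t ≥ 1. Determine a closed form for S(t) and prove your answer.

We claim S(t) = 3t/(t + 2) for all t ≥ 1.
Base case (t = 1): S(1) = 1, and the closed form gives 1. They agree.
Inductive step: suppose the statement holds for some i ≥ 1, so S(i) = 3i/(i + 2).
Then S(i+1) = S(i) + (6/((i + 2)(i + 3))) = (3i/(i + 2)) + (6/((i + 2)(i + 3))).
Simplifying, S(i+1) = 3(i + 1)/(i + 3) = 3(i+1)/((i+1) + 2),
which is the closed form with t = i+1.
By the principle of mathematical induction, the result holds for all t ≥ 1.

S(t) = 3t/(t + 2)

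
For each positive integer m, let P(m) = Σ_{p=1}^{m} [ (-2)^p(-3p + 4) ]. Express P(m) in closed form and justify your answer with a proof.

We claim P(m) = 2(-2)^m(-m + 1) - 2 for all m ≥ 1.
Base case (m = 1): P(1) = -2, and the closed form gives -2. They agree.
Inductive step: assume the claim holds for m = p, so P(p) = 2(-2)^p(-p + 1) - 2.
Then P(p+1) = P(p) + ((-2)^(p + 1)(-3p + 1)) = (2(-2)^p(-p + 1) - 2) + ((-2)^(p + 1)(-3p + 1)).
Simplifying, P(p+1) = 4(-2)^p·p - 2 = 2(-2)^(p+1)(-(p+1) + 1) - 2,
which is the closed form with m = p+1.
By induction, the statement is established for all m ≥ 1.

P(m) = 2(-2)^m(-m + 1) - 2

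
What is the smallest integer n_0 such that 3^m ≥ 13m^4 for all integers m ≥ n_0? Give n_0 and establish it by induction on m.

n_0 = 12

At m = 11: 177147 < 190333, so the inequality fails and n_0 ≥ 12. We prove 3^m ≥ 13m^4 for all m ≥ 12.
When m = 12: 3^m = 531441 and 13m^4 = 269568, so 531441 ≥ 269568.
For the inductive step, assume it holds for an arbitrary j ≥ 12, so 3^j ≥ 13j^4.
Then 3^(j + 1) = 3·(3^j) ≥ 3·(13j^4).
Also, for j ≥ 12 we have 3·(13j^4) ≥ 13(j+1)^4, since 3 ≥ (1 + 1/j)^4 for all j ≥ 12.
Combining, 3^(j + 1) ≥ 13(j+1)^4.
Hence, by induction on m, the claim holds for every m ≥ 12.
Hence the smallest such n_0 is 12.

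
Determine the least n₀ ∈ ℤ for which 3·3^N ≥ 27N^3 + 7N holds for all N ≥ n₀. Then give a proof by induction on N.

n₀ = 8

At N = 7: 6561 < 9310, so the inequality fails and n₀ ≥ 8. We prove 3·3^N ≥ 27N^3 + 7N for all N ≥ 8.
For the base case N = 8: 3·3^N = 19683 and 27N^3 + 7N = 13880, so 19683 ≥ 13880.
Inductive step: suppose the statement holds for some i ≥ 8, so 3·3^i ≥ 27i^3 + 7i.
Then 3·3^(i + 1) = 3·(3·3^i) ≥ 3·(27i^3 + 7i).
Also, for i ≥ 8 we have 3·(27i^3 + 7i) ≥ 27(i+1)^3 + 7(i+1), since 3·(27i^3 + 7i) − (27(i+1)^3 + 7(i+1)) = 54i^3 - 81i^2 - 67i - 34, which is nonnegative for all i ≥ 8.
Combining, 3·3^(i + 1) ≥ 27(i+1)^3 + 7(i+1).
By the principle of mathematical induction, the result holds for all N ≥ 8.
Hence the smallest such n₀ is 8.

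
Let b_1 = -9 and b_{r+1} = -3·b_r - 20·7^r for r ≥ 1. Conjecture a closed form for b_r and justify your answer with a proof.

b_r = 5(-3)^(r - 1) - 2·7^r

Computing the first terms: b_1 = -9, b_2 = -113, b_3 = -641. This suggests b_r = 5(-3)^(r - 1) - 2·7^r.
Base case (r = 1): the formula gives -9 = -9 = b_1.
Inductive step: assume the claim holds for r = i, so b_i = 5(-3)^(i - 1) - 2·7^i.
Then b_{i+1} = -3·b_i - 20·7^i = -3·(5(-3)^(i - 1) - 2·7^i) - 20·7^i = 5(-3)^i - 2·7^(i + 1) = 5(-3)^((i+1) - 1) - 2·7^(i+1),
which is the claimed formula at r = i+1.
By induction, the statement is established for all r ≥ 1.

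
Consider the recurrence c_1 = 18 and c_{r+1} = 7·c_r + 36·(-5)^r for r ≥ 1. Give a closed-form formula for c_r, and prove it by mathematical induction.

Computing the first terms: c_1 = 18, c_2 = -54, c_3 = 522. This suggests c_r = -3(-5)^r + 3·7^(r - 1).
For the base case r = 1: the formula gives 18 = 18 = c_1.
For the inductive step, assume it holds for an arbitrary j ≥ 1, so c_j = -3(-5)^j + 3·7^(j - 1).
Then c_{j+1} = 7·c_j + 36·(-5)^j = 7·(-3(-5)^j + 3·7^(j - 1)) + 36·(-5)^j = -3(-5)^(j + 1) + 3·7^j = -3(-5)^(j+1) + 3·7^((j+1) - 1),
which is the claimed formula at r = j+1.
This completes the induction.

c_r = -3(-5)^r + 3·7^(r - 1)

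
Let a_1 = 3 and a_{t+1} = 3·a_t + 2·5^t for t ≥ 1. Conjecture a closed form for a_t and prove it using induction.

Computing the first terms: a_1 = 3, a_2 = 19, a_3 = 107. This suggests a_t = -2·3^(t - 1) + 5^t.
Base case (t = 1): the formula gives 3 = 3 = a_1.
Inductive step: assume the claim holds for t = r, so a_r = -2·3^(r - 1) + 5^r.
Then a_{r+1} = 3·a_r + 2·5^r = 3·(-2·3^(r - 1) + 5^r) + 2·5^r = -2·3^r + 5^(r + 1) = -2·3^((r+1) - 1) + 5^(r+1),
which is the claimed formula at t = r+1.
This completes the induction.

a_t = -2·3^(t - 1) + 5^t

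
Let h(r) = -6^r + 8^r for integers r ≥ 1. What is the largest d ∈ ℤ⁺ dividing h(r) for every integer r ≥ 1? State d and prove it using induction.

d = 2

Computing the first values: h(1) = 2 and h(2) = 28; gcd(2, 28) = 2, so d ≤ 2.
We prove 2 | -6^r + 8^r for all r ≥ 1 by induction on r.
Base step (r = 1): h(1) = 2 = 2·(1), so 2 | h(1).
Inductive step: suppose the statement holds for some m ≥ 1, i.e. 2 | h(m). Then
8^{m+1} − 6^{m+1} = 8·8^m − 6·6^m = 8·(8^m − 6^m) + (2)·6^m. The first term is divisible by 2 by the inductive hypothesis, and the second term (2)·6^m is divisible by 2 since 2 | 2. Hence 2 | h(m+1).
This completes the induction.
Therefore the largest such d is 2.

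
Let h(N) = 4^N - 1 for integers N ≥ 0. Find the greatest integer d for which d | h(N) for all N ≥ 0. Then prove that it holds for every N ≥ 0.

Computing the first values: h(0) = 0 and h(1) = 3; gcd(0, 3) = 3, so d ≤ 3.
We prove 3 | 4^N - 1 for all N ≥ 0 by induction on N.
For the base case N = 0: h(0) = 0 = 3·(0), so 3 | h(0).
Inductive step: assume the claim holds for N = r, i.e. 3 | h(r). Then
h(r+1) = 4^(r+1) - 1 = 4·(4^r - 1) + 3 = 4·h(r) + 3. The first term is divisible by 3 by the inductive hypothesis, and 3 is divisible by 3. Hence 3 | h(r+1).
Hence, by induction on N, the claim holds for every N ≥ 0.
Therefore the largest such d is 3.

d = 3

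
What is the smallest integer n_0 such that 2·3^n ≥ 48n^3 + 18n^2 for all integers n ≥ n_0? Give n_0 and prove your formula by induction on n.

n_0 = 9

At n = 8: 13122 < 25728, so the inequality fails and n_0 ≥ 9. We prove 2·3^n ≥ 48n^3 + 18n^2 for all n ≥ 9.
For the base case n = 9: 2·3^n = 39366 and 48n^3 + 18n^2 = 36450, so 39366 ≥ 36450.
Inductive step: suppose the statement holds for some r ≥ 9, so 2·3^r ≥ 48r^3 + 18r^2.
Then 2·3^(r + 1) = 3·(2·3^r) ≥ 3·(48r^3 + 18r^2).
Also, for r ≥ 9 we have 3·(48r^3 + 18r^2) ≥ 48(r+1)^3 + 18(r+1)^2, since 3·(48r^3 + 18r^2) − (48(r+1)^3 + 18(r+1)^2) = 96r^3 - 108r^2 - 180r - 66, which is nonnegative for all r ≥ 9.
Combining, 2·3^(r + 1) ≥ 48(r+1)^3 + 18(r+1)^2.
This completes the induction.
Hence the smallest such n_0 is 9.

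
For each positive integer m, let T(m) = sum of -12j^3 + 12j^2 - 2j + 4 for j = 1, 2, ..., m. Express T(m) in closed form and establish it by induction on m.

We claim T(m) = -m(3m^3 + 2m^2 - 2m - 5) for all m ≥ 1.
For the base case m = 1: T(1) = 2, and the closed form gives 2. They agree.
Inductive step: assume the claim holds for m = j, so T(j) = j(-3j^3 - 2j^2 + 2j + 5).
Then T(j+1) = T(j) + (-12j^3 - 24j^2 - 14j + 2) = (j(-3j^3 - 2j^2 + 2j + 5)) + (-12j^3 - 24j^2 - 14j + 2).
Simplifying, T(j+1) = -(j + 1)(3j^3 + 11j^2 + 11j - 2) = -(j+1)(3(j+1)^3 + 2(j+1)^2 - 2(j+1) - 5),
which is the closed form with m = j+1.
This completes the induction.

T(m) = -m(3m^3 + 2m^2 - 2m - 5)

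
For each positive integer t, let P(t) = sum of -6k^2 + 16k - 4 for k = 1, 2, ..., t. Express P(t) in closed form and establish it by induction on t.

We claim P(t) = -t(t - 3)(2t + 1) for all t ≥ 1.
For the base case t = 1: P(1) = 6, and the closed form gives 6. They agree.
For the inductive step, assume it holds for an arbitrary k ≥ 1, so P(k) = k(-2k^2 + 5k + 3).
Then P(k+1) = P(k) + (-6k^2 + 4k + 6) = (k(-2k^2 + 5k + 3)) + (-6k^2 + 4k + 6).
Simplifying, P(k+1) = -(k - 2)(k + 1)(2k + 3) = -(k+1)((k+1) - 3)(2(k+1) + 1),
which is the closed form with t = k+1.
Hence, by induction on t, the claim holds for every t ≥ 1.

P(t) = -t(t - 3)(2t + 1)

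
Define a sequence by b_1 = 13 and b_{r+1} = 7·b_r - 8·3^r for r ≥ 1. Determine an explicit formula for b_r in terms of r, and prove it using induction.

b_r = 2·3^r + 7^r

Computing the first terms: b_1 = 13, b_2 = 67, b_3 = 397. This suggests b_r = 2·3^r + 7^r.
Base case (r = 1): the formula gives 13 = 13 = b_1.
For the inductive step, assume it holds for an arbitrary i ≥ 1, so b_i = 2·3^i + 7^i.
Then b_{i+1} = 7·b_i - 8·3^i = 7·(2·3^i + 7^i) - 8·3^i = 2·3^(i + 1) + 7^(i + 1),
which is the claimed formula at r = i+1.
This completes the induction.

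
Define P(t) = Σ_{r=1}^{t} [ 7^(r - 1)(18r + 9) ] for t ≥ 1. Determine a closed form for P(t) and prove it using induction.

We claim P(t) = 7^t(3t + 1) - 1 for all t ≥ 1.
For the base case t = 1: P(1) = 27, and the closed form gives 27. They agree.
Suppose the result is true for t = r, so P(r) = 7^r(3r + 1) - 1.
Then P(r+1) = P(r) + (7^r(18r + 27)) = (7^r(3r + 1) - 1) + (7^r(18r + 27)).
Simplifying, P(r+1) = 21·7^r·r + 28·7^r - 1 = 7^(r+1)(3(r+1) + 1) - 1,
which is the closed form with t = r+1.
Hence, by induction on t, the claim holds for every t ≥ 1.

P(t) = 7^t(3t + 1) - 1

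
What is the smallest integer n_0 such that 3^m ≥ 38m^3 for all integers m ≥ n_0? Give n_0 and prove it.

At m = 9: 19683 < 27702, so the inequality fails and n_0 ≥ 10. We prove 3^m ≥ 38m^3 for all m ≥ 10.
Base step (m = 10): 3^m = 59049 and 38m^3 = 38000, so 59049 ≥ 38000.
Inductive step: suppose the statement holds for some p ≥ 10, so 3^p ≥ 38p^3.
Then 3^(p + 1) = 3·(3^p) ≥ 3·(38p^3).
Also, for p ≥ 10 we have 3·(38p^3) ≥ 38(p+1)^3, since 3 ≥ (1 + 1/p)^3 for all p ≥ 10.
Combining, 3^(p + 1) ≥ 38(p+1)^3.
By induction, the statement is established for all m ≥ 10.
Hence the smallest such n_0 is 10.

n_0 = 10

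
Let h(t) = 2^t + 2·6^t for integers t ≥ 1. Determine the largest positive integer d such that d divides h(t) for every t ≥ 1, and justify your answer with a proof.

d = 2

Computing the first values: h(1) = 14 and h(2) = 76; gcd(14, 76) = 2, so d ≤ 2.
We prove 2 | 2^t + 2·6^t for all t ≥ 1 by induction on t.
When t = 1: h(1) = 14 = 2·(7), so 2 | h(1).
Suppose the result is true for t = i, i.e. 2 | h(i). Then
h(i+1) − 6·h(i) = (2^(i+1) + 2·6^(i+1)) − 6·(2^i + 2·6^i) = (1)·2^i·(2 − 6) = (-4)·2^i. Since 2 | h(i) by the inductive hypothesis, 2 | 6·h(i); and 2 | -4 since -4 = 2·-2. Therefore 2 | h(i+1).
This completes the induction.
Therefore the largest such d is 2.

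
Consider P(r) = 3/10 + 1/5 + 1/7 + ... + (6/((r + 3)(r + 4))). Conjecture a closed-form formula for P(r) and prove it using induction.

We claim P(r) = 3r/(2(r + 4)) for all r ≥ 1.
Base step (r = 1): P(1) = 3/10, and the closed form gives 3/10. They agree.
For the inductive step, assume it holds for an arbitrary p ≥ 1, so P(p) = 3p/(2(p + 4)).
Then P(p+1) = P(p) + (6/((p + 4)(p + 5))) = (3p/(2(p + 4))) + (6/((p + 4)(p + 5))).
Simplifying, P(p+1) = 3(p + 1)/(2(p + 5)) = 3(p+1)/(2((p+1) + 4)),
which is the closed form with r = p+1.
By the principle of mathematical induction, the result holds for all r ≥ 1.

P(r) = 3r/(2(r + 4))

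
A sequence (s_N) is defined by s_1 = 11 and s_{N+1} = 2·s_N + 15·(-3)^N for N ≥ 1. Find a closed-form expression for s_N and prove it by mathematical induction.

Computing the first terms: s_1 = 11, s_2 = -23, s_3 = 89. This suggests s_N = (-3)^(N + 1) + 2^N.
Base case (N = 1): the formula gives 11 = 11 = s_1.
Inductive step: assume the claim holds for N = k, so s_k = (-3)^(k + 1) + 2^k.
Then s_{k+1} = 2·s_k + 15·(-3)^k = 2·((-3)^(k + 1) + 2^k) + 15·(-3)^k = (-3)^(k + 2) + 2^(k + 1) = (-3)^((k+1) + 1) + 2^(k+1),
which is the claimed formula at N = k+1.
By the principle of mathematical induction, the result holds for all N ≥ 1.

s_N = (-3)^(N + 1) + 2^N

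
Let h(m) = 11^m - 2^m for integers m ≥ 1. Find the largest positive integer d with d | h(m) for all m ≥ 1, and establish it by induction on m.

d = 9

Computing the first values: h(1) = 9 and h(2) = 117; gcd(9, 117) = 9, so d ≤ 9.
We prove 9 | 11^m - 2^m for all m ≥ 1 by induction on m.
When m = 1: h(1) = 9 = 9·(1), so 9 | h(1).
For the inductive step, assume it holds for an arbitrary r ≥ 1, i.e. 9 | h(r). Then
11^{r+1} − 2^{r+1} = 11·11^r − 2·2^r = 11·(11^r − 2^r) + (9)·2^r. The first term is divisible by 9 by the inductive hypothesis, and the second term (9)·2^r is divisible by 9 since 9 | 9. Hence 9 | h(r+1).
Hence, by induction on m, the claim holds for every m ≥ 1.
Therefore the largest such d is 9.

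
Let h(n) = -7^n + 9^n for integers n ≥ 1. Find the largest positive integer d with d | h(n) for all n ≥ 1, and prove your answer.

Computing the first values: h(1) = 2 and h(2) = 32; gcd(2, 32) = 2, so d ≤ 2.
We prove 2 | -7^n + 9^n for all n ≥ 1 by induction on n.
For the base case n = 1: h(1) = 2 = 2·(1), so 2 | h(1).
Inductive step: suppose the statement holds for some i ≥ 1, i.e. 2 | h(i). Then
9^{i+1} − 7^{i+1} = 9·9^i − 7·7^i = 9·(9^i − 7^i) + (2)·7^i. The first term is divisible by 2 by the inductive hypothesis, and the second term (2)·7^i is divisible by 2 since 2 | 2. Hence 2 | h(i+1).
Hence, by induction on n, the claim holds for every n ≥ 1.
Therefore the largest such d is 2.

d = 2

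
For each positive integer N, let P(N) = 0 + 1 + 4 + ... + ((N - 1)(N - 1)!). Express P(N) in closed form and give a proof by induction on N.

P(N) = N! - 1

We claim P(N) = N! - 1 for all N ≥ 1.
When N = 1: P(1) = 0, and the closed form gives 0. They agree.
For the inductive step, assume it holds for an arbitrary i ≥ 1, so P(i) = i! - 1.
Then P(i+1) = P(i) + (i·i!) = (i! - 1) + (i·i!).
Simplifying, P(i+1) = (i+1)! - 1,
which is the closed form with N = i+1.
By induction, the statement is established for all N ≥ 1.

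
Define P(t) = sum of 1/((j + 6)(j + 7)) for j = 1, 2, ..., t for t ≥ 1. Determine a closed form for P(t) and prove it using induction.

P(t) = t/(7(t + 7))

We claim P(t) = t/(7(t + 7)) for all t ≥ 1.
Base case (t = 1): P(1) = 1/56, and the closed form gives 1/56. They agree.
Inductive step: assume the claim holds for t = j, so P(j) = j/(7(j + 7)).
Then P(j+1) = P(j) + (1/((j + 7)(j + 8))) = (j/(7(j + 7))) + (1/((j + 7)(j + 8))).
Simplifying, P(j+1) = (j + 1)/(7(j + 8)) = (j+1)/(7((j+1) + 7)),
which is the closed form with t = j+1.
By induction, the statement is established for all t ≥ 1.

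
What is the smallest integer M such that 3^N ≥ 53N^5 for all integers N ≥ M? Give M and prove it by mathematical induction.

At N = 16: 43046721 < 55574528, so the inequality fails and M ≥ 17. We prove 3^N ≥ 53N^5 for all N ≥ 17.
Base case (N = 17): 3^N = 129140163 and 53N^5 = 75252421, so 129140163 ≥ 75252421.
Inductive step: suppose the statement holds for some m ≥ 17, so 3^m ≥ 53m^5.
Then 3^(m + 1) = 3·(3^m) ≥ 3·(53m^5).
Also, for m ≥ 17 we have 3·(53m^5) ≥ 53(m+1)^5, since 3 ≥ (1 + 1/m)^5 for all m ≥ 17.
Combining, 3^(m + 1) ≥ 53(m+1)^5.
By the principle of mathematical induction, the result holds for all N ≥ 17.
Hence the smallest such M is 17.

M = 17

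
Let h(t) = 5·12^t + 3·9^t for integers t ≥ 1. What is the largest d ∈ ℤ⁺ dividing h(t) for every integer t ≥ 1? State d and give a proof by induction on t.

d = 3

Computing the first values: h(1) = 87 and h(2) = 963; gcd(87, 963) = 3, so d ≤ 3.
We prove 3 | 5·12^t + 3·9^t for all t ≥ 1 by induction on t.
Base case (t = 1): h(1) = 87 = 3·(29), so 3 | h(1).
Inductive step: suppose the statement holds for some k ≥ 1, i.e. 3 | h(k). Then
h(k+1) − 12·h(k) = (5·12^(k+1) + 3·9^(k+1)) − 12·(5·12^k + 3·9^k) = (3)·9^k·(9 − 12) = (-9)·9^k. Since 3 | h(k) by the inductive hypothesis, 3 | 12·h(k); and 3 | -9 since -9 = 3·-3. Therefore 3 | h(k+1).
By induction, the statement is established for all t ≥ 1.
Therefore the largest such d is 3.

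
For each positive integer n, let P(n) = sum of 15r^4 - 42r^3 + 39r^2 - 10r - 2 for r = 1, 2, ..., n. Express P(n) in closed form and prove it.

We claim P(n) = n(n - 1)(3n^3 - 3n + 1) for all n ≥ 1.
When n = 1: P(1) = 0, and the closed form gives 0. They agree.
For the inductive step, assume it holds for an arbitrary r ≥ 1, so P(r) = r(3r^4 - 3r^3 - 3r^2 + 4r - 1).
Then P(r+1) = P(r) + (r(15r^3 + 18r^2 + 3r + 2)) = (r(3r^4 - 3r^3 - 3r^2 + 4r - 1)) + (r(15r^3 + 18r^2 + 3r + 2)).
Simplifying, P(r+1) = r(r + 1)(3r^3 + 9r^2 + 6r + 1) = (r+1)((r+1) - 1)(3(r+1)^3 - 3(r+1) + 1),
which is the closed form with n = r+1.
Hence, by induction on n, the claim holds for every n ≥ 1.

P(n) = n(n - 1)(3n^3 - 3n + 1)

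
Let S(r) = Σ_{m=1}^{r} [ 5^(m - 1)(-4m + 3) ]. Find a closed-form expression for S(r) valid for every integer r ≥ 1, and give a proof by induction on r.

S(r) = 5^r(-r + 1) - 1

We claim S(r) = 5^r(-r + 1) - 1 for all r ≥ 1.
Base step (r = 1): S(1) = -1, and the closed form gives -1. They agree.
Inductive step: assume the claim holds for r = m, so S(m) = 5^m(-m + 1) - 1.
Then S(m+1) = S(m) + (5^m(-4m - 1)) = (5^m(-m + 1) - 1) + (5^m(-4m - 1)).
Simplifying, S(m+1) = -5·5^m·m - 1 = 5^(m+1)(-(m+1) + 1) - 1,
which is the closed form with r = m+1.
This completes the induction.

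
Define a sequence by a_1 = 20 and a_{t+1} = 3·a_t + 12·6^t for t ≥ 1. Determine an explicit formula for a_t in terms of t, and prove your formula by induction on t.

a_t = -4·3^(t - 1) + 4·6^t

Computing the first terms: a_1 = 20, a_2 = 132, a_3 = 828. This suggests a_t = -4·3^(t - 1) + 4·6^t.
When t = 1: the formula gives 20 = 20 = a_1.
Inductive step: suppose the statement holds for some r ≥ 1, so a_r = -4·3^(r - 1) + 4·6^r.
Then a_{r+1} = 3·a_r + 12·6^r = 3·(-4·3^(r - 1) + 4·6^r) + 12·6^r = -4·3^r + 4·6^(r + 1) = -4·3^((r+1) - 1) + 4·6^(r+1),
which is the claimed formula at t = r+1.
This completes the induction.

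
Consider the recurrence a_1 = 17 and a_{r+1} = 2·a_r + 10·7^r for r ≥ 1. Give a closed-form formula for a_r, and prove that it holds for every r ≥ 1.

Computing the first terms: a_1 = 17, a_2 = 104, a_3 = 698. This suggests a_r = 3·2^(r - 1) + 2·7^r.
When r = 1: the formula gives 17 = 17 = a_1.
Inductive step: assume the claim holds for r = p, so a_p = 3·2^(p - 1) + 2·7^p.
Then a_{p+1} = 2·a_p + 10·7^p = 2·(3·2^(p - 1) + 2·7^p) + 10·7^p = 3·2^p + 2·7^(p + 1) = 3·2^((p+1) - 1) + 2·7^(p+1),
which is the claimed formula at r = p+1.
Hence, by induction on r, the claim holds for every r ≥ 1.

a_r = 3·2^(r - 1) + 2·7^r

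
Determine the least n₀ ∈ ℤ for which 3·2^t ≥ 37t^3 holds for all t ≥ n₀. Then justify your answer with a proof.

n₀ = 16

At t = 15: 98304 < 124875, so the inequality fails and n₀ ≥ 16. We prove 3·2^t ≥ 37t^3 for all t ≥ 16.
When t = 16: 3·2^t = 196608 and 37t^3 = 151552, so 196608 ≥ 151552.
For the inductive step, assume it holds for an arbitrary k ≥ 16, so 3·2^k ≥ 37k^3.
Then 3·2^(k + 1) = 2·(3·2^k) ≥ 2·(37k^3).
Also, for k ≥ 16 we have 2·(37k^3) ≥ 37(k+1)^3, since 2 ≥ (1 + 1/k)^3 for all k ≥ 16.
Combining, 3·2^(k + 1) ≥ 37(k+1)^3.
By the principle of mathematical induction, the result holds for all t ≥ 16.
Hence the smallest such n₀ is 16.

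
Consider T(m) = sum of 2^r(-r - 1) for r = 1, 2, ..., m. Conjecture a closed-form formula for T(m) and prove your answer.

We claim T(m) = -2^(m + 1)m for all m ≥ 1.
When m = 1: T(1) = -4, and the closed form gives -4. They agree.
Inductive step: assume the claim holds for m = r, so T(r) = -2^(r + 1)r.
Then T(r+1) = T(r) + (2^(r + 1)(-r - 2)) = (-2^(r + 1)r) + (2^(r + 1)(-r - 2)).
Simplifying, T(r+1) = 2^(r + 2)(-r - 1) = -2^((r+1) + 1)(r+1),
which is the closed form with m = r+1.
Hence, by induction on m, the claim holds for every m ≥ 1.

T(m) = -2^(m + 1)m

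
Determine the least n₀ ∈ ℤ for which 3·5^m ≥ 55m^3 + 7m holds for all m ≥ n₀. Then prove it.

At m = 4: 1875 < 3548, so the inequality fails and n₀ ≥ 5. We prove 3·5^m ≥ 55m^3 + 7m for all m ≥ 5.
When m = 5: 3·5^m = 9375 and 55m^3 + 7m = 6910, so 9375 ≥ 6910.
Inductive step: suppose the statement holds for some r ≥ 5, so 3·5^r ≥ 55r^3 + 7r.
Then 3·5^(r + 1) = 5·(3·5^r) ≥ 5·(55r^3 + 7r).
Also, for r ≥ 5 we have 5·(55r^3 + 7r) ≥ 55(r+1)^3 + 7(r+1), since 5·(55r^3 + 7r) − (55(r+1)^3 + 7(r+1)) = 220r^3 - 165r^2 - 137r - 62, which is nonnegative for all r ≥ 5.
Combining, 3·5^(r + 1) ≥ 55(r+1)^3 + 7(r+1).
By the principle of mathematical induction, the result holds for all m ≥ 5.
Hence the smallest such n₀ is 5.

n₀ = 5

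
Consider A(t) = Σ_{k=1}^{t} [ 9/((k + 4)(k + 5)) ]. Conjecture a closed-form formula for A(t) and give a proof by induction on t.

We claim A(t) = 9t/(5(t + 5)) for all t ≥ 1.
When t = 1: A(1) = 3/10, and the closed form gives 3/10. They agree.
Inductive step: suppose the statement holds for some k ≥ 1, so A(k) = 9k/(5(k + 5)).
Then A(k+1) = A(k) + (9/((k + 5)(k + 6))) = (9k/(5(k + 5))) + (9/((k + 5)(k + 6))).
Simplifying, A(k+1) = 9(k + 1)/(5(k + 6)) = 9(k+1)/(5((k+1) + 5)),
which is the closed form with t = k+1.
By induction, the statement is established for all t ≥ 1.

A(t) = 9t/(5(t + 5))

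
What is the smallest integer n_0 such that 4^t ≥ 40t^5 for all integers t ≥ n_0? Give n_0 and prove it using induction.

At t = 11: 4194304 < 6442040, so the inequality fails and n_0 ≥ 12. We prove 4^t ≥ 40t^5 for all t ≥ 12.
When t = 12: 4^t = 16777216 and 40t^5 = 9953280, so 16777216 ≥ 9953280.
For the inductive step, assume it holds for an arbitrary m ≥ 12, so 4^m ≥ 40m^5.
Then 4^(m + 1) = 4·(4^m) ≥ 4·(40m^5).
Also, for m ≥ 12 we have 4·(40m^5) ≥ 40(m+1)^5, since 4 ≥ (1 + 1/m)^5 for all m ≥ 12.
Combining, 4^(m + 1) ≥ 40(m+1)^5.
This completes the induction.
Hence the smallest such n_0 is 12.

n_0 = 12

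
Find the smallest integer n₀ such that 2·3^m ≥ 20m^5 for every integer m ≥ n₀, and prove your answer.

At m = 14: 9565938 < 10756480, so the inequality fails and n₀ ≥ 15. We prove 2·3^m ≥ 20m^5 for all m ≥ 15.
For the base case m = 15: 2·3^m = 28697814 and 20m^5 = 15187500, so 28697814 ≥ 15187500.
Suppose the result is true for m = k, so 2·3^k ≥ 20k^5.
Then 2·3^(k + 1) = 3·(2·3^k) ≥ 3·(20k^5).
Also, for k ≥ 15 we have 3·(20k^5) ≥ 20(k+1)^5, since 3 ≥ (1 + 1/k)^5 for all k ≥ 15.
Combining, 2·3^(k + 1) ≥ 20(k+1)^5.
This completes the induction.
Hence the smallest such n₀ is 15.

n₀ = 15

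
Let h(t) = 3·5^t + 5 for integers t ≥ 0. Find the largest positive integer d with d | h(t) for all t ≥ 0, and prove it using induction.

d = 4

Computing the first values: h(0) = 8 and h(1) = 20; gcd(8, 20) = 4, so d ≤ 4.
We prove 4 | 3·5^t + 5 for all t ≥ 0 by induction on t.
For the base case t = 0: h(0) = 8 = 4·(2), so 4 | h(0).
Inductive step: suppose the statement holds for some j ≥ 0, i.e. 4 | h(j). Then
h(j+1) = 3·5^(j+1) + 5 = 5·(3·5^j + 5) - 20 = 5·h(j) - 20. The first term is divisible by 4 by the inductive hypothesis, and -20 is divisible by 4. Hence 4 | h(j+1).
By the principle of mathematical induction, the result holds for all t ≥ 0.
Therefore the largest such d is 4.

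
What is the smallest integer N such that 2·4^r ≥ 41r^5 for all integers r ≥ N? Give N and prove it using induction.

At r = 10: 2097152 < 4100000, so the inequality fails and N ≥ 11. We prove 2·4^r ≥ 41r^5 for all r ≥ 11.
For the base case r = 11: 2·4^r = 8388608 and 41r^5 = 6603091, so 8388608 ≥ 6603091.
Suppose the result is true for r = j, so 2·4^j ≥ 41j^5.
Then 2·4^(j + 1) = 4·(2·4^j) ≥ 4·(41j^5).
Also, for j ≥ 11 we have 4·(41j^5) ≥ 41(j+1)^5, since 4 ≥ (1 + 1/j)^5 for all j ≥ 11.
Combining, 2·4^(j + 1) ≥ 41(j+1)^5.
Hence, by induction on r, the claim holds for every r ≥ 11.
Hence the smallest such N is 11.

N = 11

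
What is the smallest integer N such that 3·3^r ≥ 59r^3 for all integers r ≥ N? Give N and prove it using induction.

At r = 8: 19683 < 30208, so the inequality fails and N ≥ 9. We prove 3·3^r ≥ 59r^3 for all r ≥ 9.
For the base case r = 9: 3·3^r = 59049 and 59r^3 = 43011, so 59049 ≥ 43011.
Suppose the result is true for r = m, so 3·3^m ≥ 59m^3.
Then 3·3^(m + 1) = 3·(3·3^m) ≥ 3·(59m^3).
Also, for m ≥ 9 we have 3·(59m^3) ≥ 59(m+1)^3, since 3 ≥ (1 + 1/m)^3 for all m ≥ 9.
Combining, 3·3^(m + 1) ≥ 59(m+1)^3.
By induction, the statement is established for all r ≥ 9.
Hence the smallest such N is 9.

N = 9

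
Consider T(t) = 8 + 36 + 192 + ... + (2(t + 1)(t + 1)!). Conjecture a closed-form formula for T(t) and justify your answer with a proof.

T(t) = 2(t + 2)! - 4

We claim T(t) = 2(t + 2)! - 4 for all t ≥ 1.
Base step (t = 1): T(1) = 8, and the closed form gives 8. They agree.
Suppose the result is true for t = k, so T(k) = 2(k + 2)! - 4.
Then T(k+1) = T(k) + (2(k + 2)(k + 2)!) = (2(k + 2)! - 4) + (2(k + 2)(k + 2)!).
Simplifying, T(k+1) = 2((k+1) + 2)! - 4,
which is the closed form with t = k+1.
By induction, the statement is established for all t ≥ 1.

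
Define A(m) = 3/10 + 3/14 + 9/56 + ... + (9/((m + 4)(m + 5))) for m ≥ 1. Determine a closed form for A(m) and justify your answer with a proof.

A(m) = 9m/(5(m + 5))

We claim A(m) = 9m/(5(m + 5)) for all m ≥ 1.
For the base case m = 1: A(1) = 3/10, and the closed form gives 3/10. They agree.
Inductive step: assume the claim holds for m = r, so A(r) = 9r/(5(r + 5)).
Then A(r+1) = A(r) + (9/((r + 5)(r + 6))) = (9r/(5(r + 5))) + (9/((r + 5)(r + 6))).
Simplifying, A(r+1) = 9(r + 1)/(5(r + 6)) = 9(r+1)/(5((r+1) + 5)),
which is the closed form with m = r+1.
By induction, the statement is established for all m ≥ 1.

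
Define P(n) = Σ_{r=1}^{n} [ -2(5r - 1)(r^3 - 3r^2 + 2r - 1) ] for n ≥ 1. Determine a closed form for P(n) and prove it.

P(n) = -n(2n^4 - 3n^3 - 4n^2 - 2n - 1)

We claim P(n) = -n(2n^4 - 3n^3 - 4n^2 - 2n - 1) for all n ≥ 1.
Base step (n = 1): P(1) = 8, and the closed form gives 8. They agree.
Suppose the result is true for n = r, so P(r) = r(-2r^4 + 3r^3 + 4r^2 + 2r + 1).
Then P(r+1) = P(r) + (-10r^4 - 8r^3 + 10r^2 + 18r + 8) = (r(-2r^4 + 3r^3 + 4r^2 + 2r + 1)) + (-10r^4 - 8r^3 + 10r^2 + 18r + 8).
Simplifying, P(r+1) = -(r + 1)(2r^4 + 5r^3 - r^2 - 11r - 8) = -(r+1)(2(r+1)^4 - 3(r+1)^3 - 4(r+1)^2 - 2(r+1) - 1),
which is the closed form with n = r+1.
Hence, by induction on n, the claim holds for every n ≥ 1.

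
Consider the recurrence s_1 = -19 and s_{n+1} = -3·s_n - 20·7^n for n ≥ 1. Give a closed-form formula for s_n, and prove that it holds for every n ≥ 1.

s_n = -5(-3)^(n - 1) - 2·7^n

Computing the first terms: s_1 = -19, s_2 = -83, s_3 = -731. This suggests s_n = -5(-3)^(n - 1) - 2·7^n.
When n = 1: the formula gives -19 = -19 = s_1.
For the inductive step, assume it holds for an arbitrary k ≥ 1, so s_k = -5(-3)^(k - 1) - 2·7^k.
Then s_{k+1} = -3·s_k - 20·7^k = -3·(-5(-3)^(k - 1) - 2·7^k) - 20·7^k = -5(-3)^k - 2·7^(k + 1) = -5(-3)^((k+1) - 1) - 2·7^(k+1),
which is the claimed formula at n = k+1.
By the principle of mathematical induction, the result holds for all n ≥ 1.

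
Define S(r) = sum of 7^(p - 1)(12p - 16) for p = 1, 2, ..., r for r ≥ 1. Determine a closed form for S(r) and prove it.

S(r) = 7^r(2r - 3) + 3

We claim S(r) = 7^r(2r - 3) + 3 for all r ≥ 1.
When r = 1: S(1) = -4, and the closed form gives -4. They agree.
Inductive step: suppose the statement holds for some p ≥ 1, so S(p) = 7^p(2p - 3) + 3.
Then S(p+1) = S(p) + (7^p(12p - 4)) = (7^p(2p - 3) + 3) + (7^p(12p - 4)).
Simplifying, S(p+1) = 14·7^p·p - 7·7^p + 3 = 7^(p+1)(2(p+1) - 3) + 3,
which is the closed form with r = p+1.
Hence, by induction on r, the claim holds for every r ≥ 1.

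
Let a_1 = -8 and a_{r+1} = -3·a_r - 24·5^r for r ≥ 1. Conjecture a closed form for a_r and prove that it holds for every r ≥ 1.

a_r = 7(-3)^(r - 1) - 3·5^r

Computing the first terms: a_1 = -8, a_2 = -96, a_3 = -312. This suggests a_r = 7(-3)^(r - 1) - 3·5^r.
Base case (r = 1): the formula gives -8 = -8 = a_1.
For the inductive step, assume it holds for an arbitrary k ≥ 1, so a_k = 7(-3)^(k - 1) - 3·5^k.
Then a_{k+1} = -3·a_k - 24·5^k = -3·(7(-3)^(k - 1) - 3·5^k) - 24·5^k = 7(-3)^k - 3·5^(k + 1) = 7(-3)^((k+1) - 1) - 3·5^(k+1),
which is the claimed formula at r = k+1.
Hence, by induction on r, the claim holds for every r ≥ 1.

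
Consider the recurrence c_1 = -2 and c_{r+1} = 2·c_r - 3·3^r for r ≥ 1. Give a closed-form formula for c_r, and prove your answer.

c_r = 7·2^(r - 1) - 3^(r + 1)

Computing the first terms: c_1 = -2, c_2 = -13, c_3 = -53. This suggests c_r = 7·2^(r - 1) - 3^(r + 1).
Base case (r = 1): the formula gives -2 = -2 = c_1.
Inductive step: suppose the statement holds for some k ≥ 1, so c_k = 7·2^(k - 1) - 3^(k + 1).
Then c_{k+1} = 2·c_k - 3·3^k = 2·(7·2^(k - 1) - 3^(k + 1)) - 3·3^k = 7·2^k - 3^(k + 2) = 7·2^((k+1) - 1) - 3^((k+1) + 1),
which is the claimed formula at r = k+1.
Hence, by induction on r, the claim holds for every r ≥ 1.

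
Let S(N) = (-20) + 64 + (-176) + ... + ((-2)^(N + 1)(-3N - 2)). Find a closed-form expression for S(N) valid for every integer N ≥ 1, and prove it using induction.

We claim S(N) = 4(-2)^N(N + 1) - 4 for all N ≥ 1.
For the base case N = 1: S(1) = -20, and the closed form gives -20. They agree.
Inductive step: suppose the statement holds for some r ≥ 1, so S(r) = 4(-2)^r(r + 1) - 4.
Then S(r+1) = S(r) + ((-2)^(r + 2)(-3r - 5)) = (4(-2)^r(r + 1) - 4) + ((-2)^(r + 2)(-3r - 5)).
Simplifying, S(r+1) = -8(-2)^r·r - 16(-2)^r - 4 = 4(-2)^(r+1)((r+1) + 1) - 4,
which is the closed form with N = r+1.
By induction, the statement is established for all N ≥ 1.

S(N) = 4(-2)^N(N + 1) - 4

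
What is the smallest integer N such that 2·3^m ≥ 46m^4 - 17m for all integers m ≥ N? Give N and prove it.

At m = 11: 354294 < 673299, so the inequality fails and N ≥ 12. We prove 2·3^m ≥ 46m^4 - 17m for all m ≥ 12.
Base step (m = 12): 2·3^m = 1062882 and 46m^4 - 17m = 953652, so 1062882 ≥ 953652.
Suppose the result is true for m = k, so 2·3^k ≥ 46k^4 - 17k.
Then 2·3^(k + 1) = 3·(2·3^k) ≥ 3·(46k^4 - 17k).
Also, for k ≥ 12 we have 3·(46k^4 - 17k) ≥ 46(k+1)^4 - 17(k+1), since 3·(46k^4 - 17k) − (46(k+1)^4 - 17(k+1)) = 92k^4 - 184k^3 - 276k^2 - 218k - 29, which is nonnegative for all k ≥ 12.
Combining, 2·3^(k + 1) ≥ 46(k+1)^4 - 17(k+1).
This completes the induction.
Hence the smallest such N is 12.

N = 12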